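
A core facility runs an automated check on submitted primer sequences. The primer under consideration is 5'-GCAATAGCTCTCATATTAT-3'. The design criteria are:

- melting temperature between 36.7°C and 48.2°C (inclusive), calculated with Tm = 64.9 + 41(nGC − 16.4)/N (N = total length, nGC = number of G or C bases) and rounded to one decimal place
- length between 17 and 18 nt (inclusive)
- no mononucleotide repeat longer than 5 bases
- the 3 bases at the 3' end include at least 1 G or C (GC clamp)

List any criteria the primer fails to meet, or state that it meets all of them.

Base counts: A=6, T=7, G=2, C=4 (length 19).
Tm: Tm = 64.9 + 41·(6 − 16.4)/19 = 42.5°C ✓
length: length 19, outside 17–18 ✗
homopolymer run: longest run = 2 ✓
GC clamp: 3' end TAT has 0 G/C, need ≥1 ✗

Fails: length, GC clamp.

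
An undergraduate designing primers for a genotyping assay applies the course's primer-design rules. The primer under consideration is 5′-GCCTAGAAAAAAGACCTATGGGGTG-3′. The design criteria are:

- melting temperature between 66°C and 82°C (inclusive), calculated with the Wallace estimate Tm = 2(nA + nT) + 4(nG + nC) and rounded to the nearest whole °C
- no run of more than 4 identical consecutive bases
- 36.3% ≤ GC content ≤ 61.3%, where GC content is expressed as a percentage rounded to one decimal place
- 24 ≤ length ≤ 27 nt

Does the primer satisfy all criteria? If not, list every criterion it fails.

Base counts: A=9, T=4, G=8, C=4 (length 25).
Tm: Tm = 2·13 + 4·12 = 74°C ✓
homopolymer run: longest run = 6, exceeds 4 ✗
GC content: GC 12/25 = 48.0% ✓
length: length 25 ✓

Fails: homopolymer run.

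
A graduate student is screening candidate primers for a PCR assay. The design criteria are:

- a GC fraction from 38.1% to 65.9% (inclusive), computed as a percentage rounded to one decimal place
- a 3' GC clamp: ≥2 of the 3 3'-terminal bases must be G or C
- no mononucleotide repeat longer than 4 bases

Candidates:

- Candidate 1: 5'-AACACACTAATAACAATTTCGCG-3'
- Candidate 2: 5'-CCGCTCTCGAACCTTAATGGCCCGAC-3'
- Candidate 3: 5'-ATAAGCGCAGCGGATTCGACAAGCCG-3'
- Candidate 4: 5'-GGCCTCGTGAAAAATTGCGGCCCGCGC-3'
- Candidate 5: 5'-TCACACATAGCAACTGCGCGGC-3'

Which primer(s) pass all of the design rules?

Candidate 1 (23 nt, A=10 T=5 G=2 C=6): GC 8/23 = 34.8%, outside 38.1–65.9% ✗; 3' end GCG has 3 G/C ✓; longest run = 3 ✓ — fails.
Candidate 2 (26 nt, A=5 T=5 G=5 C=11): GC 16/26 = 61.5% ✓; 3' end GAC has 2 G/C ✓; longest run = 3 ✓ — passes.
Candidate 3 (26 nt, A=8 T=3 G=8 C=7): GC 15/26 = 57.7% ✓; 3' end CCG has 3 G/C ✓; longest run = 2 ✓ — passes.
Candidate 4 (27 nt, A=5 T=4 G=9 C=9): GC 18/27 = 66.7%, outside 38.1–65.9% ✗; 3' end CGC has 3 G/C ✓; longest run = 5, exceeds 4 ✗ — fails.
Candidate 5 (22 nt, A=6 T=3 G=5 C=8): GC 13/22 = 59.1% ✓; 3' end GGC has 3 G/C ✓; longest run = 2 ✓ — passes.

Candidate 2, Candidate 3 and Candidate 5.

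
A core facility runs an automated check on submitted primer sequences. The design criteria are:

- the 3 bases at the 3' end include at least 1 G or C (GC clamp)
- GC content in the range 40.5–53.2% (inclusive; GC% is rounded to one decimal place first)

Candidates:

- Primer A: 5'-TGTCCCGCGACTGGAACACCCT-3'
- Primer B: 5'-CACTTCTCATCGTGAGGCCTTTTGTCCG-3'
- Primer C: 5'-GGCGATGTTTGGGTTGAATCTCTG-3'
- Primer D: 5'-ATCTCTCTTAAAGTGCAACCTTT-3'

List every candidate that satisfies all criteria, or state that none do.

Primer C only.

Primer A (22 nt, A=4 T=4 G=5 C=9): 3' end CCT has 2 G/C ✓; GC 14/22 = 63.6%, outside 40.5–53.2% ✗ — fails.
Primer B (28 nt, A=3 T=10 G=6 C=9): 3' end CCG has 3 G/C ✓; GC 15/28 = 53.6%, outside 40.5–53.2% ✗ — fails.
Primer C (24 nt, A=3 T=9 G=9 C=3): 3' end CTG has 2 G/C ✓; GC 12/24 = 50.0% ✓ — passes.
Primer D (23 nt, A=6 T=9 G=2 C=6): 3' end TTT has 0 G/C, need ≥1 ✗; GC 8/23 = 34.8%, outside 40.5–53.2% ✗ — fails.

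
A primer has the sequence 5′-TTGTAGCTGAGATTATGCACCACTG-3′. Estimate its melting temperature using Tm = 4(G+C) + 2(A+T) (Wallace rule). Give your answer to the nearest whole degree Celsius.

Base counts: A=6, T=8, G=6, C=5 (length 25).
Tm = 2·(6+8) + 4·(6+5) = 2·14 + 4·11 = 28 + 44 = 72°C.

72°C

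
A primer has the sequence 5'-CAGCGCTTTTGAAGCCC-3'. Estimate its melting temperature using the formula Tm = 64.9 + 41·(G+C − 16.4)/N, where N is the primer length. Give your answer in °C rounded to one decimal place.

49.5°C

Base counts: A=3, T=4, G=4, C=6; G+C = 10, N = 17.
Tm = 64.9 + 41·(10 − 16.4)/17 = 64.9 + -262.40/17 = 49.5°C.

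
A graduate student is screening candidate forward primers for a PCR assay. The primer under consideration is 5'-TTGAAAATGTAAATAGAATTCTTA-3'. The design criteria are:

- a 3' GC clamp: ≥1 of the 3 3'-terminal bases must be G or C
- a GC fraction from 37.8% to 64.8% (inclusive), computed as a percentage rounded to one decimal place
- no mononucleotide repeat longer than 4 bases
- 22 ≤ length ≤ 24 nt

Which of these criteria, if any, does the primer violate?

Fails: GC clamp, GC content.

Base counts: A=11, T=9, G=3, C=1 (length 24).
GC clamp: 3' end TTA has 0 G/C, need ≥1 ✗
GC content: GC 4/24 = 16.7%, outside 37.8–64.8% ✗
homopolymer run: longest run = 4 ✓
length: length 24 ✓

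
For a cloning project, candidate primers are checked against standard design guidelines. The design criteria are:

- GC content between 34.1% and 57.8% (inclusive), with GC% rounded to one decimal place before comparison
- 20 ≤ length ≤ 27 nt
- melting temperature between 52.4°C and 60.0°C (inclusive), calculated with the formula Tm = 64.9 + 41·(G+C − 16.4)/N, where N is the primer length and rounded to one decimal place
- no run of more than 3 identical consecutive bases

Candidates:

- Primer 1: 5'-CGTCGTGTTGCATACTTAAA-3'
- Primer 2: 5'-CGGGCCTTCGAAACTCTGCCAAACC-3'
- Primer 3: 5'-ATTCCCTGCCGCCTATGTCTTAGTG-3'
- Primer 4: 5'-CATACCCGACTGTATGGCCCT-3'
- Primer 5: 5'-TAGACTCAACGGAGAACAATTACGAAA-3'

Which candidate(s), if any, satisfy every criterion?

Primer 3, Primer 4 and Primer 5.

Primer 1 (20 nt, A=5 T=7 G=4 C=4): GC 8/20 = 40.0% ✓; length 20 ✓; Tm = 64.9 + 41·(8 − 16.4)/20 = 47.7°C, outside 52.4–60.0°C ✗; longest run = 3 ✓ — fails.
Primer 2 (25 nt, A=6 T=4 G=5 C=10): GC 15/25 = 60.0%, outside 34.1–57.8% ✗; length 25 ✓; Tm = 64.9 + 41·(15 − 16.4)/25 = 62.6°C, outside 52.4–60.0°C ✗; longest run = 3 ✓ — fails.
Primer 3 (25 nt, A=3 T=9 G=5 C=8): GC 13/25 = 52.0% ✓; length 25 ✓; Tm = 64.9 + 41·(13 − 16.4)/25 = 59.3°C ✓; longest run = 3 ✓ — passes.
Primer 4 (21 nt, A=4 T=5 G=4 C=8): GC 12/21 = 57.1% ✓; length 21 ✓; Tm = 64.9 + 41·(12 − 16.4)/21 = 56.3°C ✓; longest run = 3 ✓ — passes.
Primer 5 (27 nt, A=13 T=4 G=5 C=5): GC 10/27 = 37.0% ✓; length 27 ✓; Tm = 64.9 + 41·(10 − 16.4)/27 = 55.2°C ✓; longest run = 3 ✓ — passes.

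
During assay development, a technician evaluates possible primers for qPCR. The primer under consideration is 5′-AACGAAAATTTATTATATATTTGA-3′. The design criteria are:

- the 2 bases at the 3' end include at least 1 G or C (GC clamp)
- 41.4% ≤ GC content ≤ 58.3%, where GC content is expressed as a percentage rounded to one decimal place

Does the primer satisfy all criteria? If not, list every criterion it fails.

Fails: GC content.

Base counts: A=11, T=10, G=2, C=1 (length 24).
GC clamp: 3' end GA has 1 G/C ✓
GC content: GC 3/24 = 12.5%, outside 41.4–58.3% ✗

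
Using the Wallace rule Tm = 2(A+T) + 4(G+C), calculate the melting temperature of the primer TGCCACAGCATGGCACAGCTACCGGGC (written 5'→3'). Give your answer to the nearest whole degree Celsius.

Base counts: A=6, T=3, G=8, C=10 (length 27).
Tm = 2·(6+3) + 4·(8+10) = 2·9 + 4·18 = 18 + 72 = 90°C.

90°C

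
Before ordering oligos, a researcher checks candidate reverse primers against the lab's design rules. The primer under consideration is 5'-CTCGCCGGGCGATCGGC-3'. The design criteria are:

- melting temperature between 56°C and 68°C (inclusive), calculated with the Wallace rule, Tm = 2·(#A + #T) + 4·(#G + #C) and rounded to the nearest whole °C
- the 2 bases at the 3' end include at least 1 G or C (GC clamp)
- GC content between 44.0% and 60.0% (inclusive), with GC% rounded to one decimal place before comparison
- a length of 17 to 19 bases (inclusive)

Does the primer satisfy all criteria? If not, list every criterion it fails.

Fails: GC content.

Base counts: A=1, T=2, G=7, C=7 (length 17).
Tm: Tm = 2·3 + 4·14 = 62°C ✓
GC clamp: 3' end GC has 2 G/C ✓
GC content: GC 14/17 = 82.4%, outside 44.0–60.0% ✗
length: length 17 ✓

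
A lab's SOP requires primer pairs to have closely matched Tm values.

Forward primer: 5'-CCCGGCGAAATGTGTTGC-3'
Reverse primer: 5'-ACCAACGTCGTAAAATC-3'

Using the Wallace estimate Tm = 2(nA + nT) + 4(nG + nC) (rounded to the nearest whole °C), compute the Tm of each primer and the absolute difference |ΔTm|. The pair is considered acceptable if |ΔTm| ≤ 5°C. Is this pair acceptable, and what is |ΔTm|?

|ΔTm| = 10°C; the pair is not acceptable.

Forward: A=3 T=4 G=6 C=5 → Tm = 2·7 + 4·11 = 58°C.
Reverse: A=7 T=3 G=2 C=5 → Tm = 2·10 + 4·7 = 48°C.
|ΔTm| = |58 − 48| = 10°C, > 5°C.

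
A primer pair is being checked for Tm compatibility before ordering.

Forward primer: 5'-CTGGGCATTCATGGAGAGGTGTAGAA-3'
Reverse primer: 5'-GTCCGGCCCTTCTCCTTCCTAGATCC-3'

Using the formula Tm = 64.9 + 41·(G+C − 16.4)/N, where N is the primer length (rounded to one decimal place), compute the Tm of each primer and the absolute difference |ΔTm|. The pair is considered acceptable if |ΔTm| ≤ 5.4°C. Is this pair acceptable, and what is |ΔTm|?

|ΔTm| = 4.8°C; the pair is acceptable.

Forward: G+C = 13, N = 26 → Tm = 64.9 + 41·(13 − 16.4)/26 = 59.5°C.
Reverse: G+C = 16, N = 26 → Tm = 64.9 + 41·(16 − 16.4)/26 = 64.3°C.
|ΔTm| = |59.5 − 64.3| = 4.8°C, ≤ 5.4°C.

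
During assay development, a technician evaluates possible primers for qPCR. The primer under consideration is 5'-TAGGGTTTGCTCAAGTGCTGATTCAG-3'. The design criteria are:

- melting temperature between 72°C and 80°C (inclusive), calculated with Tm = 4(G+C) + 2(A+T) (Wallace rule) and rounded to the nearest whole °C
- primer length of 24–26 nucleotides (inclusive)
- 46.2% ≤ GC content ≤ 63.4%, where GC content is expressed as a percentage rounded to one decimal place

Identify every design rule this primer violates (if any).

Base counts: A=5, T=9, G=8, C=4 (length 26).
Tm: Tm = 2·14 + 4·12 = 76°C ✓
length: length 26 ✓
GC content: GC 12/26 = 46.2% ✓

Meets all criteria.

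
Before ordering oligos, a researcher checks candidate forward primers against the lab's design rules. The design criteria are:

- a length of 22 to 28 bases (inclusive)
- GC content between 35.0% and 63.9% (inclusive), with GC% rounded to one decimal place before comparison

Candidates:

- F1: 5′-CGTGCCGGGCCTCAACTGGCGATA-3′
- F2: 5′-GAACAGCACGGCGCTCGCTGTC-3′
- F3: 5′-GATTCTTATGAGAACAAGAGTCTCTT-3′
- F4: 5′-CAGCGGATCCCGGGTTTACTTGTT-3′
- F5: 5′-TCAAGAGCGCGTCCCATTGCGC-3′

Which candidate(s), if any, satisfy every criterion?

F4 and F5.

F1 (24 nt, A=4 T=4 G=8 C=8): length 24 ✓; GC 16/24 = 66.7%, outside 35.0–63.9% ✗ — fails.
F2 (22 nt, A=4 T=3 G=7 C=8): length 22 ✓; GC 15/22 = 68.2%, outside 35.0–63.9% ✗ — fails.
F3 (26 nt, A=8 T=9 G=5 C=4): length 26 ✓; GC 9/26 = 34.6%, outside 35.0–63.9% ✗ — fails.
F4 (24 nt, A=3 T=8 G=7 C=6): length 24 ✓; GC 13/24 = 54.2% ✓ — passes.
F5 (22 nt, A=4 T=4 G=6 C=8): length 22 ✓; GC 14/22 = 63.6% ✓ — passes.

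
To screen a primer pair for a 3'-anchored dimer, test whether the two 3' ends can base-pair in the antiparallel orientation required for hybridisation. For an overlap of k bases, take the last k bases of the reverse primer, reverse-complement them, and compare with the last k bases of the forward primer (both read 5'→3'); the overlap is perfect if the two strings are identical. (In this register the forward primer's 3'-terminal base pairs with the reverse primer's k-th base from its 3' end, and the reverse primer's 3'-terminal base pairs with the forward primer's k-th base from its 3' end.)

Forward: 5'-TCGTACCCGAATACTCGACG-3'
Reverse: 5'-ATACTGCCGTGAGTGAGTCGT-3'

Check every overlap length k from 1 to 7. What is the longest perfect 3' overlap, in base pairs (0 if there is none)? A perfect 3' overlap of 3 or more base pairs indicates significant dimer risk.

Last 7 bases (5'→3') — forward …CTCGACG, reverse …GAGTCGT.
Reverse complement of the reverse primer's last 7 bases: ACGACTC; its first k bases are the reverse complement of the reverse primer's last k bases, so a perfect k-base overlap needs the forward primer's last k bases to equal them.
Comparing (forward last k vs required): k=1: G vs A ✗; k=2: CG vs AC ✗; k=3: ACG vs ACG ✓; k=4: GACG vs ACGA ✗; k=5: CGACG vs ACGAC ✗; k=6: TCGACG vs ACGACT ✗; k=7: CTCGACG vs ACGACTC ✗.
Only k = 3 is perfect, so the longest perfect 3' overlap is 3.

Longest perfect overlap: 3 complementary base pairs; significant dimer risk (threshold 3).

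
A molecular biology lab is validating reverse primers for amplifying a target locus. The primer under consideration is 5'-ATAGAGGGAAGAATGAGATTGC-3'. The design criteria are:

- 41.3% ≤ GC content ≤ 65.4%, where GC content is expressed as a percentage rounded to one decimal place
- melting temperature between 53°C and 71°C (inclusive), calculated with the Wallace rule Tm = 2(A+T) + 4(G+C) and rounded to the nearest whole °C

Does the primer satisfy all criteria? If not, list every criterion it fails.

Fails: GC content.

Base counts: A=9, T=4, G=8, C=1 (length 22).
GC content: GC 9/22 = 40.9%, outside 41.3–65.4% ✗
Tm: Tm = 2·13 + 4·9 = 62°C ✓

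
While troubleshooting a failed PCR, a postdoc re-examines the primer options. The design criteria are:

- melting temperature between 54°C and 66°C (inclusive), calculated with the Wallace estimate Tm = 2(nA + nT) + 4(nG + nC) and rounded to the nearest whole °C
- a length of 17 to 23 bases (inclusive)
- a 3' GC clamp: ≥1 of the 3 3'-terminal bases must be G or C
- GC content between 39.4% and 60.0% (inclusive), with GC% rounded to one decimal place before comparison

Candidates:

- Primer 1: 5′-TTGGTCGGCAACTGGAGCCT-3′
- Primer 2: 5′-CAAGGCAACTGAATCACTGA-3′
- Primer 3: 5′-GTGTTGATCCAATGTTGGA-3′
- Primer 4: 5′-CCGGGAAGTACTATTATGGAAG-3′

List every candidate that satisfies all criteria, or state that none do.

Primer 1 (20 nt, A=3 T=5 G=7 C=5): Tm = 2·8 + 4·12 = 64°C ✓; length 20 ✓; 3' end CCT has 2 G/C ✓; GC 12/20 = 60.0% ✓ — passes.
Primer 2 (20 nt, A=8 T=3 G=4 C=5): Tm = 2·11 + 4·9 = 58°C ✓; length 20 ✓; 3' end TGA has 1 G/C ✓; GC 9/20 = 45.0% ✓ — passes.
Primer 3 (19 nt, A=4 T=7 G=6 C=2): Tm = 2·11 + 4·8 = 54°C ✓; length 19 ✓; 3' end GGA has 2 G/C ✓; GC 8/19 = 42.1% ✓ — passes.
Primer 4 (22 nt, A=7 T=5 G=7 C=3): Tm = 2·12 + 4·10 = 64°C ✓; length 22 ✓; 3' end AAG has 1 G/C ✓; GC 10/22 = 45.5% ✓ — passes.

Primer 1, Primer 2, Primer 3 and Primer 4.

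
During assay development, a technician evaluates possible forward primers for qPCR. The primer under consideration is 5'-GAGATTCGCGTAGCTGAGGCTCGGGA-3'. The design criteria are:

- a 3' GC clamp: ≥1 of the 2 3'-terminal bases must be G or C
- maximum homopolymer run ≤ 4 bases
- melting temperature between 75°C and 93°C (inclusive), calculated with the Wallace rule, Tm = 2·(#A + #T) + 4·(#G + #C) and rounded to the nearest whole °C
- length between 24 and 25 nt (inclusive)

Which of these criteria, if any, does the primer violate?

Base counts: A=5, T=5, G=11, C=5 (length 26).
GC clamp: 3' end GA has 1 G/C ✓
homopolymer run: longest run = 3 ✓
Tm: Tm = 2·10 + 4·16 = 84°C ✓
length: length 26, outside 24–25 ✗

Fails: length.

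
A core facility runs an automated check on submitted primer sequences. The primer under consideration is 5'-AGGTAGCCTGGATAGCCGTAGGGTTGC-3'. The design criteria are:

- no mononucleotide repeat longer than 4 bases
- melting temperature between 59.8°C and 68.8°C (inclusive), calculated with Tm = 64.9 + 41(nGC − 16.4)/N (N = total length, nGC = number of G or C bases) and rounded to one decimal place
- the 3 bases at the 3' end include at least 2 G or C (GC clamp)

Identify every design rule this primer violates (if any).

Base counts: A=5, T=6, G=11, C=5 (length 27).
homopolymer run: longest run = 3 ✓
Tm: Tm = 64.9 + 41·(16 − 16.4)/27 = 64.3°C ✓
GC clamp: 3' end TGC has 2 G/C ✓

Meets all criteria.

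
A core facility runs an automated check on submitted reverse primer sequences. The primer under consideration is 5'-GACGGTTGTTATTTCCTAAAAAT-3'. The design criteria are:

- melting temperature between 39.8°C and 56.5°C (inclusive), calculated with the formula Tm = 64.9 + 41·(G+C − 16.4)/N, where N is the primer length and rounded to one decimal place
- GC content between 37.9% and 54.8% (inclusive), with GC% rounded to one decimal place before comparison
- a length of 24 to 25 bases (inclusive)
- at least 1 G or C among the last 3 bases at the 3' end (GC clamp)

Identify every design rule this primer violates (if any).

Base counts: A=7, T=9, G=4, C=3 (length 23).
Tm: Tm = 64.9 + 41·(7 − 16.4)/23 = 48.1°C ✓
GC content: GC 7/23 = 30.4%, outside 37.9–54.8% ✗
length: length 23, outside 24–25 ✗
GC clamp: 3' end AAT has 0 G/C, need ≥1 ✗

Fails: GC content, length, GC clamp.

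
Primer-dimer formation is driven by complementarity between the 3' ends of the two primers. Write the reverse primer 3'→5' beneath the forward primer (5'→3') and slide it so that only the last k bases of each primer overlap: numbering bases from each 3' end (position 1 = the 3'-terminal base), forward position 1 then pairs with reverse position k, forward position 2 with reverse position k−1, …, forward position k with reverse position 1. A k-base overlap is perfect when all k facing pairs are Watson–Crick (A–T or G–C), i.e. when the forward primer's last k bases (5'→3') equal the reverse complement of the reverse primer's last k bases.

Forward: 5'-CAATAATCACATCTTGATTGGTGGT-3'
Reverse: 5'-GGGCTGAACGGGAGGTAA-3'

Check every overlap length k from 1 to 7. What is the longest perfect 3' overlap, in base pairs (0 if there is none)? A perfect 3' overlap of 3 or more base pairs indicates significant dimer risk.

Last 7 bases (5'→3') — forward …TGGTGGT, reverse …GAGGTAA.
Reverse complement of the reverse primer's last 7 bases: TTACCTC; its first k bases are the reverse complement of the reverse primer's last k bases, so a perfect k-base overlap needs the forward primer's last k bases to equal them.
Comparing (forward last k vs required): k=1: T vs T ✓; k=2: GT vs TT ✗; k=3: GGT vs TTA ✗; k=4: TGGT vs TTAC ✗; k=5: GTGGT vs TTACC ✗; k=6: GGTGGT vs TTACCT ✗; k=7: TGGTGGT vs TTACCTC ✗.
Only k = 1 is perfect, so the longest perfect 3' overlap is 1.

Longest perfect overlap: 1 complementary base pair; below the dimer-risk threshold (threshold 3).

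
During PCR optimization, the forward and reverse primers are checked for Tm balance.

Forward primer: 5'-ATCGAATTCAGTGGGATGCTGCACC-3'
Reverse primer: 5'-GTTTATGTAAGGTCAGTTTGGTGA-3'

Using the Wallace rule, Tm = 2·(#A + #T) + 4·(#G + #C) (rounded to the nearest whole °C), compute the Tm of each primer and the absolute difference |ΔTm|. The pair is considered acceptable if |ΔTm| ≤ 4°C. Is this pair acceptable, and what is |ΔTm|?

Forward: A=6 T=6 G=7 C=6 → Tm = 2·12 + 4·13 = 76°C.
Reverse: A=5 T=10 G=8 C=1 → Tm = 2·15 + 4·9 = 66°C.
|ΔTm| = |76 − 66| = 10°C, > 4°C.

|ΔTm| = 10°C; the pair is not acceptable.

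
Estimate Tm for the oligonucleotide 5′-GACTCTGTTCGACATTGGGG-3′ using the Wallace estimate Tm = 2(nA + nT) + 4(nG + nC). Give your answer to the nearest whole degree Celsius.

Base counts: A=3, T=6, G=7, C=4 (length 20).
Tm = 2·(3+6) + 4·(7+4) = 2·9 + 4·11 = 18 + 44 = 62°C.

62°C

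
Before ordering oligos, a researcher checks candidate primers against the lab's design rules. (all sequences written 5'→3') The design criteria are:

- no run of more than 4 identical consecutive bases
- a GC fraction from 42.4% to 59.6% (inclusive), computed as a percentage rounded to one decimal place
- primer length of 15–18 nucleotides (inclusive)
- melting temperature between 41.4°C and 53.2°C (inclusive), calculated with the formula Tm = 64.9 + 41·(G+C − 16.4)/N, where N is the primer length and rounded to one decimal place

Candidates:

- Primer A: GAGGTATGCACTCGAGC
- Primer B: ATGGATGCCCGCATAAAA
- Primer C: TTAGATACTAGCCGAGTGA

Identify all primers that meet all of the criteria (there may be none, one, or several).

Primer A (17 nt, A=4 T=3 G=6 C=4): longest run = 2 ✓; GC 10/17 = 58.8% ✓; length 17 ✓; Tm = 64.9 + 41·(10 − 16.4)/17 = 49.5°C ✓ — passes.
Primer B (18 nt, A=7 T=3 G=4 C=4): longest run = 4 ✓; GC 8/18 = 44.4% ✓; length 18 ✓; Tm = 64.9 + 41·(8 − 16.4)/18 = 45.8°C ✓ — passes.
Primer C (19 nt, A=6 T=5 G=5 C=3): longest run = 2 ✓; GC 8/19 = 42.1%, outside 42.4–59.6% ✗; length 19, outside 15–18 ✗; Tm = 64.9 + 41·(8 − 16.4)/19 = 46.8°C ✓ — fails.

Primer A and Primer B.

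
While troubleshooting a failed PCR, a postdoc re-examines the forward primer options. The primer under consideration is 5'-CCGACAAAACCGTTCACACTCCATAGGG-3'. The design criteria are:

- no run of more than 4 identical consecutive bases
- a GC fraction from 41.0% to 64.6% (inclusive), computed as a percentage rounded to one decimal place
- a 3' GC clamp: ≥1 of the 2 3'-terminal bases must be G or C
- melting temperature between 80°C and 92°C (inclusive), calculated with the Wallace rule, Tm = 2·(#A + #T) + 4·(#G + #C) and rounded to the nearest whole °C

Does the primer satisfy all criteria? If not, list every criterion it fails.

Meets all criteria.

Base counts: A=9, T=4, G=5, C=10 (length 28).
homopolymer run: longest run = 4 ✓
GC content: GC 15/28 = 53.6% ✓
GC clamp: 3' end GG has 2 G/C ✓
Tm: Tm = 2·13 + 4·15 = 86°C ✓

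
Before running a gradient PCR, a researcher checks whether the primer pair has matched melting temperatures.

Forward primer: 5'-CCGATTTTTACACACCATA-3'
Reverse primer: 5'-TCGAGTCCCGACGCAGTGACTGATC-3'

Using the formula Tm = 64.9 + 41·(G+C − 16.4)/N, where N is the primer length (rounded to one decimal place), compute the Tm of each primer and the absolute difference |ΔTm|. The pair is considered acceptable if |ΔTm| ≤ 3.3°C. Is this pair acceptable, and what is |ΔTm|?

Forward: G+C = 7, N = 19 → Tm = 64.9 + 41·(7 − 16.4)/19 = 44.6°C.
Reverse: G+C = 15, N = 25 → Tm = 64.9 + 41·(15 − 16.4)/25 = 62.6°C.
|ΔTm| = |44.6 − 62.6| = 18.0°C, > 3.3°C.

|ΔTm| = 18.0°C; the pair is not acceptable.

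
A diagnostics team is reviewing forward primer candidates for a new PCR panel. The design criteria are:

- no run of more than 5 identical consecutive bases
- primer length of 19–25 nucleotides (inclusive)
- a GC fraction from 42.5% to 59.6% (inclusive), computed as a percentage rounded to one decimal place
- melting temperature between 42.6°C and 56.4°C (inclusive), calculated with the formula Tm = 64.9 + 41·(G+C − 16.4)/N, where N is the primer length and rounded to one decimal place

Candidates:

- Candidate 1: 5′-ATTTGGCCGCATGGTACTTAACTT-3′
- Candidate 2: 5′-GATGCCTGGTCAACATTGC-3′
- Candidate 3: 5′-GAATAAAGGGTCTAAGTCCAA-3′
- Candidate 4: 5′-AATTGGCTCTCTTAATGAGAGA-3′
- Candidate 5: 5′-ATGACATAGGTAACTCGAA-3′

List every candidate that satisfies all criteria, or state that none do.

Candidate 2 only.

Candidate 1 (24 nt, A=5 T=9 G=5 C=5): longest run = 3 ✓; length 24 ✓; GC 10/24 = 41.7%, outside 42.5–59.6% ✗; Tm = 64.9 + 41·(10 − 16.4)/24 = 54.0°C ✓ — fails.
Candidate 2 (19 nt, A=4 T=5 G=5 C=5): longest run = 2 ✓; length 19 ✓; GC 10/19 = 52.6% ✓; Tm = 64.9 + 41·(10 − 16.4)/19 = 51.1°C ✓ — passes.
Candidate 3 (21 nt, A=9 T=4 G=5 C=3): longest run = 3 ✓; length 21 ✓; GC 8/21 = 38.1%, outside 42.5–59.6% ✗; Tm = 64.9 + 41·(8 − 16.4)/21 = 48.5°C ✓ — fails.
Candidate 4 (22 nt, A=7 T=7 G=5 C=3): longest run = 2 ✓; length 22 ✓; GC 8/22 = 36.4%, outside 42.5–59.6% ✗; Tm = 64.9 + 41·(8 − 16.4)/22 = 49.2°C ✓ — fails.
Candidate 5 (19 nt, A=8 T=4 G=4 C=3): longest run = 2 ✓; length 19 ✓; GC 7/19 = 36.8%, outside 42.5–59.6% ✗; Tm = 64.9 + 41·(7 − 16.4)/19 = 44.6°C ✓ — fails.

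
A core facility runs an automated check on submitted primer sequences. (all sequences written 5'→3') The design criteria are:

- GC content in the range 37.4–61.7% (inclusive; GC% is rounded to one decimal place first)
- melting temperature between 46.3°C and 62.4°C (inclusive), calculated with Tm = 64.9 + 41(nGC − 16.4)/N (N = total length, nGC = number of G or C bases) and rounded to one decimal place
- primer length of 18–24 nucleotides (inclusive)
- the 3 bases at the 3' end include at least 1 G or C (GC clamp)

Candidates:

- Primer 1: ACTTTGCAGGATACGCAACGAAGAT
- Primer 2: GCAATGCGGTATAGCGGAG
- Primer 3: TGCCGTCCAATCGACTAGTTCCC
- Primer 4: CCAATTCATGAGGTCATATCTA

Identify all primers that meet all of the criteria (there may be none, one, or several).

Primer 1 (25 nt, A=9 T=5 G=6 C=5): GC 11/25 = 44.0% ✓; Tm = 64.9 + 41·(11 − 16.4)/25 = 56.0°C ✓; length 25, outside 18–24 ✗; 3' end GAT has 1 G/C ✓ — fails.
Primer 2 (19 nt, A=5 T=3 G=8 C=3): GC 11/19 = 57.9% ✓; Tm = 64.9 + 41·(11 − 16.4)/19 = 53.2°C ✓; length 19 ✓; 3' end GAG has 2 G/C ✓ — passes.
Primer 3 (23 nt, A=4 T=6 G=4 C=9): GC 13/23 = 56.5% ✓; Tm = 64.9 + 41·(13 − 16.4)/23 = 58.8°C ✓; length 23 ✓; 3' end CCC has 3 G/C ✓ — passes.
Primer 4 (22 nt, A=7 T=7 G=3 C=5): GC 8/22 = 36.4%, outside 37.4–61.7% ✗; Tm = 64.9 + 41·(8 − 16.4)/22 = 49.2°C ✓; length 22 ✓; 3' end CTA has 1 G/C ✓ — fails.

Primer 2 and Primer 3.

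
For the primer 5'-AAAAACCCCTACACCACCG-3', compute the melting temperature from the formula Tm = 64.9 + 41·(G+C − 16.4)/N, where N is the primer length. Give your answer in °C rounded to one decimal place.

51.1°C

Base counts: A=8, T=1, G=1, C=9; G+C = 10, N = 19.
Tm = 64.9 + 41·(10 − 16.4)/19 = 64.9 + -262.40/19 = 51.1°C.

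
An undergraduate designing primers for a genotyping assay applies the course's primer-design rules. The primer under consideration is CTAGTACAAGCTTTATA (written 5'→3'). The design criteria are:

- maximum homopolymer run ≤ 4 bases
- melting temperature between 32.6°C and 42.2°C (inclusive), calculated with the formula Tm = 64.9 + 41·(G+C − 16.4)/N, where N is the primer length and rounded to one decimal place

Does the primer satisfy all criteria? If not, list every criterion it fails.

Base counts: A=6, T=6, G=2, C=3 (length 17).
homopolymer run: longest run = 3 ✓
Tm: Tm = 64.9 + 41·(5 − 16.4)/17 = 37.4°C ✓

Meets all criteria.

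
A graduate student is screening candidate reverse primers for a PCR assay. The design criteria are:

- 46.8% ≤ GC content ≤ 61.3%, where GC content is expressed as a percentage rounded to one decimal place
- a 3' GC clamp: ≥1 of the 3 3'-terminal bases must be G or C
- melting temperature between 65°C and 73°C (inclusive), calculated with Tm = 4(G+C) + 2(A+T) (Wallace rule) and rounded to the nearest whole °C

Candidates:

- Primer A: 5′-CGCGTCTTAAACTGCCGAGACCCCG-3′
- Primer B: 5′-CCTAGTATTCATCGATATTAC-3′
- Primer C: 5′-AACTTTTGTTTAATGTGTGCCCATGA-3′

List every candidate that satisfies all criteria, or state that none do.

None of the candidates satisfy all criteria.

Primer A (25 nt, A=5 T=4 G=6 C=10): GC 16/25 = 64.0%, outside 46.8–61.3% ✗; 3' end CCG has 3 G/C ✓; Tm = 2·9 + 4·16 = 82°C, outside 65–73°C ✗ — fails.
Primer B (21 nt, A=6 T=8 G=2 C=5): GC 7/21 = 33.3%, outside 46.8–61.3% ✗; 3' end TAC has 1 G/C ✓; Tm = 2·14 + 4·7 = 56°C, outside 65–73°C ✗ — fails.
Primer C (26 nt, A=6 T=11 G=5 C=4): GC 9/26 = 34.6%, outside 46.8–61.3% ✗; 3' end TGA has 1 G/C ✓; Tm = 2·17 + 4·9 = 70°C ✓ — fails.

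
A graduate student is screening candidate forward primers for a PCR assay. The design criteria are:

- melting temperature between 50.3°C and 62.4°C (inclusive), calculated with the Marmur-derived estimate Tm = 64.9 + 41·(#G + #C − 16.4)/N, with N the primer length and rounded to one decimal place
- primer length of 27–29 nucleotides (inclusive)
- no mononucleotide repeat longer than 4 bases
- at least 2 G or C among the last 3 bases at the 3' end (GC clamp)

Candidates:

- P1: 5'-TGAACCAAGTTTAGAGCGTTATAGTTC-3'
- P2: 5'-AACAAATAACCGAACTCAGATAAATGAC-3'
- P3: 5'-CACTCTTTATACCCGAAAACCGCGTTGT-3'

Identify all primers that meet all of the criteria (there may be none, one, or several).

P1 (27 nt, A=8 T=9 G=6 C=4): Tm = 64.9 + 41·(10 − 16.4)/27 = 55.2°C ✓; length 27 ✓; longest run = 3 ✓; 3' end TTC has 1 G/C, need ≥2 ✗ — fails.
P2 (28 nt, A=15 T=4 G=3 C=6): Tm = 64.9 + 41·(9 − 16.4)/28 = 54.1°C ✓; length 28 ✓; longest run = 3 ✓; 3' end GAC has 2 G/C ✓ — passes.
P3 (28 nt, A=7 T=8 G=4 C=9): Tm = 64.9 + 41·(13 − 16.4)/28 = 59.9°C ✓; length 28 ✓; longest run = 4 ✓; 3' end TGT has 1 G/C, need ≥2 ✗ — fails.

P2 only.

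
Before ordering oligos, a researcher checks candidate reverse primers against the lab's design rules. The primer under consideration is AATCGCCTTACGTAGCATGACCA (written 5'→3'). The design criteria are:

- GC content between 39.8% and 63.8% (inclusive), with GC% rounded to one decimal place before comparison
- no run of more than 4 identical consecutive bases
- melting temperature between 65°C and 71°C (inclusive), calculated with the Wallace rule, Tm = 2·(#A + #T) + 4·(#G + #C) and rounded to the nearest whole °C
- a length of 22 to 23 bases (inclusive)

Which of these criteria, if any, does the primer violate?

Base counts: A=7, T=5, G=4, C=7 (length 23).
GC content: GC 11/23 = 47.8% ✓
homopolymer run: longest run = 2 ✓
Tm: Tm = 2·12 + 4·11 = 68°C ✓
length: length 23 ✓

Meets all criteria.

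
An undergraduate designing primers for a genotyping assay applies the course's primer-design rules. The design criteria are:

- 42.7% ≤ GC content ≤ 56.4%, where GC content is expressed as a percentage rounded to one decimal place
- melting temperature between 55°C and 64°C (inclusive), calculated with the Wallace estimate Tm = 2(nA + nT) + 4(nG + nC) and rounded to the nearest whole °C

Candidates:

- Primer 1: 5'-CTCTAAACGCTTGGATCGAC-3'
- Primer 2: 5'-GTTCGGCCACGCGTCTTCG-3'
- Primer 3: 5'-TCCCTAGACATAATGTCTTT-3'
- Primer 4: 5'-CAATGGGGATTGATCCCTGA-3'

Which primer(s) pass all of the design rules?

Primer 1 (20 nt, A=5 T=5 G=4 C=6): GC 10/20 = 50.0% ✓; Tm = 2·10 + 4·10 = 60°C ✓ — passes.
Primer 2 (19 nt, A=1 T=5 G=6 C=7): GC 13/19 = 68.4%, outside 42.7–56.4% ✗; Tm = 2·6 + 4·13 = 64°C ✓ — fails.
Primer 3 (20 nt, A=5 T=8 G=2 C=5): GC 7/20 = 35.0%, outside 42.7–56.4% ✗; Tm = 2·13 + 4·7 = 54°C, outside 55–64°C ✗ — fails.
Primer 4 (20 nt, A=5 T=5 G=6 C=4): GC 10/20 = 50.0% ✓; Tm = 2·10 + 4·10 = 60°C ✓ — passes.

Primer 1 and Primer 4.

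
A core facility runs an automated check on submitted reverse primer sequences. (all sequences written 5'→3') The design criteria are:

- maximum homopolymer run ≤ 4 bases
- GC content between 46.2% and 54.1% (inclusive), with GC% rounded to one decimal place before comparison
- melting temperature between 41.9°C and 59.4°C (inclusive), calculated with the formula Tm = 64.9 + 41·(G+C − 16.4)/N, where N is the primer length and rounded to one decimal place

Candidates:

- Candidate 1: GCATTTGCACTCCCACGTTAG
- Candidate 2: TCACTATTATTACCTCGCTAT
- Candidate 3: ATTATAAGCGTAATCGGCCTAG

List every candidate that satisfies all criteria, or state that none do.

Candidate 1 only.

Candidate 1 (21 nt, A=4 T=6 G=4 C=7): longest run = 3 ✓; GC 11/21 = 52.4% ✓; Tm = 64.9 + 41·(11 − 16.4)/21 = 54.4°C ✓ — passes.
Candidate 2 (21 nt, A=5 T=9 G=1 C=6): longest run = 2 ✓; GC 7/21 = 33.3%, outside 46.2–54.1% ✗; Tm = 64.9 + 41·(7 − 16.4)/21 = 46.5°C ✓ — fails.
Candidate 3 (22 nt, A=7 T=6 G=5 C=4): longest run = 2 ✓; GC 9/22 = 40.9%, outside 46.2–54.1% ✗; Tm = 64.9 + 41·(9 − 16.4)/22 = 51.1°C ✓ — fails.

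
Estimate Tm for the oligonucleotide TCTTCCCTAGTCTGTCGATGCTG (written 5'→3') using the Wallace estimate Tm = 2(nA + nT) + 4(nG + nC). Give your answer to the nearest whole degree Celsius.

70°C

Base counts: A=2, T=9, G=5, C=7 (length 23).
Tm = 2·(2+9) + 4·(5+7) = 2·11 + 4·12 = 22 + 48 = 70°C.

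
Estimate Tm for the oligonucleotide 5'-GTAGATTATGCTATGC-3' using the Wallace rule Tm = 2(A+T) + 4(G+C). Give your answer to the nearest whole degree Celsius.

44°C

Base counts: A=4, T=6, G=4, C=2 (length 16).
Tm = 2·(4+6) + 4·(4+2) = 2·10 + 4·6 = 20 + 24 = 44°C.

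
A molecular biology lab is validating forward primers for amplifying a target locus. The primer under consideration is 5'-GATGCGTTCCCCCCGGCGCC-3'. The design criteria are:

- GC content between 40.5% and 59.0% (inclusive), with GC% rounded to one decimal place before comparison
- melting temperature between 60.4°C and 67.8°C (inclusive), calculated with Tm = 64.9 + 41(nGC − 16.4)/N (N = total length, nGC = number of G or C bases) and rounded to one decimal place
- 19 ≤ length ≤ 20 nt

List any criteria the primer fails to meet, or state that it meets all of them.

Base counts: A=1, T=3, G=6, C=10 (length 20).
GC content: GC 16/20 = 80.0%, outside 40.5–59.0% ✗
Tm: Tm = 64.9 + 41·(16 − 16.4)/20 = 64.1°C ✓
length: length 20 ✓

Fails: GC content.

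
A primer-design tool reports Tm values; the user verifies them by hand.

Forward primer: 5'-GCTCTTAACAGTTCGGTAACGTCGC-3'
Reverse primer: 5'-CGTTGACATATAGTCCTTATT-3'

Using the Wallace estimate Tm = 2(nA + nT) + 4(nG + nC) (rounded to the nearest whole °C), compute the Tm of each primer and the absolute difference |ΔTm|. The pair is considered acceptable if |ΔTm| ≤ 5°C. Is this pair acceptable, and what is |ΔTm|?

Forward: A=5 T=7 G=6 C=7 → Tm = 2·12 + 4·13 = 76°C.
Reverse: A=5 T=9 G=3 C=4 → Tm = 2·14 + 4·7 = 56°C.
|ΔTm| = |76 − 56| = 20°C, > 5°C.

|ΔTm| = 20°C; the pair is not acceptable.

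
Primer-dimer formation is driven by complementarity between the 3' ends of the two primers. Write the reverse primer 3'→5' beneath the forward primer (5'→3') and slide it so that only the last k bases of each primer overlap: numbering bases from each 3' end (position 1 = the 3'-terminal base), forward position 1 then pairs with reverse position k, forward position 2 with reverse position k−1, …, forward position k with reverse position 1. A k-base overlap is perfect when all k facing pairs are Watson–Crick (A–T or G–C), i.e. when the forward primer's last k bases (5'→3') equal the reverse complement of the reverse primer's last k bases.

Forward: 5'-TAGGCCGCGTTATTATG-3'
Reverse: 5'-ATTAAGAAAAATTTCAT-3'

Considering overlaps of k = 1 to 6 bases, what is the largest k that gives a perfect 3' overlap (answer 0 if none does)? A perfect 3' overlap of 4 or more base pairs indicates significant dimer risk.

Last 6 bases (5'→3') — forward …ATTATG, reverse …TTTCAT.
Reverse complement of the reverse primer's last 6 bases: ATGAAA; its first k bases are the reverse complement of the reverse primer's last k bases, so a perfect k-base overlap needs the forward primer's last k bases to equal them.
Comparing (forward last k vs required): k=1: G vs A ✗; k=2: TG vs AT ✗; k=3: ATG vs ATG ✓; k=4: TATG vs ATGA ✗; k=5: TTATG vs ATGAA ✗; k=6: ATTATG vs ATGAAA ✗.
Only k = 3 is perfect, so the longest perfect 3' overlap is 3.

Longest perfect overlap: 3 complementary base pairs; below the dimer-risk threshold (threshold 4).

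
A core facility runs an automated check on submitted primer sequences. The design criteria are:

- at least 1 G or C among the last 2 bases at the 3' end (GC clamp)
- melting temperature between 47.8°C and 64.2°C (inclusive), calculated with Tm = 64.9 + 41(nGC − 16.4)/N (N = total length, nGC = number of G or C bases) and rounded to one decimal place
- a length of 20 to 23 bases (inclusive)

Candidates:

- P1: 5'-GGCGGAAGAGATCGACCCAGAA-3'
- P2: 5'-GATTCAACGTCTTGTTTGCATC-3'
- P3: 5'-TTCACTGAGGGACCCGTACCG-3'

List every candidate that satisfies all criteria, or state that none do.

P1 (22 nt, A=8 T=1 G=8 C=5): 3' end AA has 0 G/C, need ≥1 ✗; Tm = 64.9 + 41·(13 − 16.4)/22 = 58.6°C ✓; length 22 ✓ — fails.
P2 (22 nt, A=4 T=9 G=4 C=5): 3' end TC has 1 G/C ✓; Tm = 64.9 + 41·(9 − 16.4)/22 = 51.1°C ✓; length 22 ✓ — passes.
P3 (21 nt, A=4 T=4 G=6 C=7): 3' end CG has 2 G/C ✓; Tm = 64.9 + 41·(13 − 16.4)/21 = 58.3°C ✓; length 21 ✓ — passes.

P2 and P3.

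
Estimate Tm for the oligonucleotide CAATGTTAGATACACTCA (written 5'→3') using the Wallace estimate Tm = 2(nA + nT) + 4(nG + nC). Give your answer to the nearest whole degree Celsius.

Base counts: A=7, T=5, G=2, C=4 (length 18).
Tm = 2·(7+5) + 4·(2+4) = 2·12 + 4·6 = 24 + 24 = 48°C.

48°C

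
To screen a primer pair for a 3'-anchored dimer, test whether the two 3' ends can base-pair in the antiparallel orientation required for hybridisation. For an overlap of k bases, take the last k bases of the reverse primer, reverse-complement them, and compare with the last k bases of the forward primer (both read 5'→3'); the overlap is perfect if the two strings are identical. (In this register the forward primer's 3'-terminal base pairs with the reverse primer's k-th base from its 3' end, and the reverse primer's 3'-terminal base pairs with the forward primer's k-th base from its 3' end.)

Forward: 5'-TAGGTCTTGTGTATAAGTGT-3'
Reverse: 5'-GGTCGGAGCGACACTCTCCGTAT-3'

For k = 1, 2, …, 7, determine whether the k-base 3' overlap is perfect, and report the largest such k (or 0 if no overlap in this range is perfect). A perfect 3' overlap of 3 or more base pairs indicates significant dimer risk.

Longest perfect overlap: 0 complementary base pairs; below the dimer-risk threshold (threshold 3).

Last 7 bases (5'→3') — forward …TAAGTGT, reverse …TCCGTAT.
Reverse complement of the reverse primer's last 7 bases: ATACGGA; its first k bases are the reverse complement of the reverse primer's last k bases, so a perfect k-base overlap needs the forward primer's last k bases to equal them.
Comparing (forward last k vs required): k=1: T vs A ✗; k=2: GT vs AT ✗; k=3: TGT vs ATA ✗; k=4: GTGT vs ATAC ✗; k=5: AGTGT vs ATACG ✗; k=6: AAGTGT vs ATACGG ✗; k=7: TAAGTGT vs ATACGGA ✗.
No overlap length from 1 to 7 is perfect, so the longest perfect 3' overlap is 0.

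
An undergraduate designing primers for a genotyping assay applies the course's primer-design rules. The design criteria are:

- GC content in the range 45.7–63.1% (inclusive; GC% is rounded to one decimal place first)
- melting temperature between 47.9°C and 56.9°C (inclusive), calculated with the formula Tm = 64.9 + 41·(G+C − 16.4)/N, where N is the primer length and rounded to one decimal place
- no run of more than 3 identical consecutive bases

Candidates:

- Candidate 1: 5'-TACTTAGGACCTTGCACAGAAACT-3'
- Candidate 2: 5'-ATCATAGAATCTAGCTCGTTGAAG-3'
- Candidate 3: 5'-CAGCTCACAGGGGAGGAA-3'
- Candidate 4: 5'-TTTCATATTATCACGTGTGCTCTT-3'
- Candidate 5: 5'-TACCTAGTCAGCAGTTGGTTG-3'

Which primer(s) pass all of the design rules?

Candidate 5 only.

Candidate 1 (24 nt, A=8 T=6 G=4 C=6): GC 10/24 = 41.7%, outside 45.7–63.1% ✗; Tm = 64.9 + 41·(10 − 16.4)/24 = 54.0°C ✓; longest run = 3 ✓ — fails.
Candidate 2 (24 nt, A=8 T=7 G=5 C=4): GC 9/24 = 37.5%, outside 45.7–63.1% ✗; Tm = 64.9 + 41·(9 − 16.4)/24 = 52.3°C ✓; longest run = 2 ✓ — fails.
Candidate 3 (18 nt, A=6 T=1 G=7 C=4): GC 11/18 = 61.1% ✓; Tm = 64.9 + 41·(11 − 16.4)/18 = 52.6°C ✓; longest run = 4, exceeds 3 ✗ — fails.
Candidate 4 (24 nt, A=4 T=12 G=3 C=5): GC 8/24 = 33.3%, outside 45.7–63.1% ✗; Tm = 64.9 + 41·(8 − 16.4)/24 = 50.6°C ✓; longest run = 3 ✓ — fails.
Candidate 5 (21 nt, A=4 T=7 G=6 C=4): GC 10/21 = 47.6% ✓; Tm = 64.9 + 41·(10 − 16.4)/21 = 52.4°C ✓; longest run = 2 ✓ — passes.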